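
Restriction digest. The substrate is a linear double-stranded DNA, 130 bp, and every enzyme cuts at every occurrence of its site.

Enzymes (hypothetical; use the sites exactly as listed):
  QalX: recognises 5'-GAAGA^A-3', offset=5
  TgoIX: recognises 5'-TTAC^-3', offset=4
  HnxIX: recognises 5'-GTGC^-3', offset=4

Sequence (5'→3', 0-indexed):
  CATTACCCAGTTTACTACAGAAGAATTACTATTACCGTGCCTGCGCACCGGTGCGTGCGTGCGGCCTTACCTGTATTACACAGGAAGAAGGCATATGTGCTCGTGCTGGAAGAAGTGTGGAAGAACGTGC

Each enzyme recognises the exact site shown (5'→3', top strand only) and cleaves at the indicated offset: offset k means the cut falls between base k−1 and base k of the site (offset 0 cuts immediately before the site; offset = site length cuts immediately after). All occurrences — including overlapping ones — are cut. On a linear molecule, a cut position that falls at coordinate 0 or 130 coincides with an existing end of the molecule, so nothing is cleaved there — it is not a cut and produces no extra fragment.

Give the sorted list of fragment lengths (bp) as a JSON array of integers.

Site scan:
  QalX (GAAGAA, off=5): starts [19, 83, 108, 119] → cuts [24, 88, 113, 124]
  TgoIX (TTAC, off=4): starts [2, 11, 25, 31, 66, 75] → cuts [6, 15, 29, 35, 70, 79]
  HnxIX (GTGC, off=4): starts [36, 50, 54, 58, 96, 102, 126] → cuts [40, 54, 58, 62, 100, 106] (position 130 is a terminus of the linear molecule — no cut)

Pooled cuts: [6, 15, 24, 29, 35, 40, 54, 58, 62, 70, 79, 88, 100, 106, 113, 124]

Fragment lengths:
  [0,6): 6 bp
  [6,15): 9 bp
  [15,24): 9 bp
  [24,29): 5 bp
  [29,35): 6 bp
  [35,40): 5 bp
  [40,54): 14 bp
  [54,58): 4 bp
  [58,62): 4 bp
  [62,70): 8 bp
  [70,79): 9 bp
  [79,88): 9 bp
  [88,100): 12 bp
  [100,106): 6 bp
  [106,113): 7 bp
  [113,124): 11 bp
  [124,130): 6 bp

[4,4,5,5,6,6,6,6,7,8,9,9,9,9,11,12,14]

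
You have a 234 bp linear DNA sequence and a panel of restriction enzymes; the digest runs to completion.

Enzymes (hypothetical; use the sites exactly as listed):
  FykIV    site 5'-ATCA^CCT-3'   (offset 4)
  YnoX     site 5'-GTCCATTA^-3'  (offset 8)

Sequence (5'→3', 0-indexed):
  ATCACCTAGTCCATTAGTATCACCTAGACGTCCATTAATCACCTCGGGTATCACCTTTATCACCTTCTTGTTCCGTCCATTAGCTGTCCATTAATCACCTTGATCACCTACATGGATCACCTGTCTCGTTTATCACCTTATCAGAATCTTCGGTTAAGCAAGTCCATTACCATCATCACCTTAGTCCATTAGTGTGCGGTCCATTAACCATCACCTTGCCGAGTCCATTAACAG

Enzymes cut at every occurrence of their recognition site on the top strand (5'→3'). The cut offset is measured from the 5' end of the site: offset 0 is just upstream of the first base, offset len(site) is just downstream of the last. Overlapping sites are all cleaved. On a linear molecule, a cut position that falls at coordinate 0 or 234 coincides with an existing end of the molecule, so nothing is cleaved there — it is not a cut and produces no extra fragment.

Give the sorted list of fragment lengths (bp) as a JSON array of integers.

[4,4,4,4,6,7,9,9,9,11,12,12,13,13,15,15,16,17,20,34]

Scan for sites:
  FykIV (ATCACCT, off=4): starts [0, 18, 37, 49, 58, 93, 102, 115, 131, 174, 209] → cuts [4, 22, 41, 53, 62, 97, 106, 119, 135, 178, 213]
  YnoX (GTCCATTA, off=8): starts [8, 29, 74, 85, 161, 183, 198, 222] → cuts [16, 37, 82, 93, 169, 191, 206, 230]

All cut coordinates (distinct, sorted): [4, 16, 22, 37, 41, 53, 62, 82, 93, 97, 106, 119, 135, 169, 178, 191, 206, 213, 230]

Fragments:
  [0,4): 4 bp
  [4,16): 12 bp
  [16,22): 6 bp
  [22,37): 15 bp
  [37,41): 4 bp
  [41,53): 12 bp
  [53,62): 9 bp
  [62,82): 20 bp
  [82,93): 11 bp
  [93,97): 4 bp
  [97,106): 9 bp
  [106,119): 13 bp
  [119,135): 16 bp
  [135,169): 34 bp
  [169,178): 9 bp
  [178,191): 13 bp
  [191,206): 15 bp
  [206,213): 7 bp
  [213,230): 17 bp
  [230,234): 4 bp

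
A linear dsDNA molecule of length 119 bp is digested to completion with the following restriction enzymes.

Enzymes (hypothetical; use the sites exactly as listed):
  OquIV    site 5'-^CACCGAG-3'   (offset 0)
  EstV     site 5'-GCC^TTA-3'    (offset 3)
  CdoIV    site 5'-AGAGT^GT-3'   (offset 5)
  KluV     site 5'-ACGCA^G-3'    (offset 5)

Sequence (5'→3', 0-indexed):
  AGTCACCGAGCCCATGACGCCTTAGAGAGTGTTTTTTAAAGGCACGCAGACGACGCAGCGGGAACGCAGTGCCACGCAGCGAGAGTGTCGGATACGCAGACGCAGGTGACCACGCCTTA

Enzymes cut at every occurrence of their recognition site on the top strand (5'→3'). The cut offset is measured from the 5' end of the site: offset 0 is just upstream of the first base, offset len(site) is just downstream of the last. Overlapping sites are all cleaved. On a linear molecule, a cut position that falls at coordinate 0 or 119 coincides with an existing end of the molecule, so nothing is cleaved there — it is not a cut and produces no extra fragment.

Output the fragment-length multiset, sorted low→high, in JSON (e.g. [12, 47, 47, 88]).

Scan for sites:
  OquIV (CACCGAG, off=0): starts [3] → cuts [3]
  EstV (GCCTTA, off=3): starts [18, 113] → cuts [21, 116]
  CdoIV (AGAGTGT, off=5): starts [25, 81] → cuts [30, 86]
  KluV (ACGCAG, off=5): starts [43, 52, 63, 73, 93, 99] → cuts [48, 57, 68, 78, 98, 104]

All cut coordinates (distinct, sorted): [3, 21, 30, 48, 57, 68, 78, 86, 98, 104, 116]

Fragment lengths:
  [0,3): 3 bp
  [3,21): 18 bp
  [21,30): 9 bp
  [30,48): 18 bp
  [48,57): 9 bp
  [57,68): 11 bp
  [68,78): 10 bp
  [78,86): 8 bp
  [86,98): 12 bp
  [98,104): 6 bp
  [104,116): 12 bp
  [116,119): 3 bp

[3,3,6,8,9,9,10,11,12,12,18,18]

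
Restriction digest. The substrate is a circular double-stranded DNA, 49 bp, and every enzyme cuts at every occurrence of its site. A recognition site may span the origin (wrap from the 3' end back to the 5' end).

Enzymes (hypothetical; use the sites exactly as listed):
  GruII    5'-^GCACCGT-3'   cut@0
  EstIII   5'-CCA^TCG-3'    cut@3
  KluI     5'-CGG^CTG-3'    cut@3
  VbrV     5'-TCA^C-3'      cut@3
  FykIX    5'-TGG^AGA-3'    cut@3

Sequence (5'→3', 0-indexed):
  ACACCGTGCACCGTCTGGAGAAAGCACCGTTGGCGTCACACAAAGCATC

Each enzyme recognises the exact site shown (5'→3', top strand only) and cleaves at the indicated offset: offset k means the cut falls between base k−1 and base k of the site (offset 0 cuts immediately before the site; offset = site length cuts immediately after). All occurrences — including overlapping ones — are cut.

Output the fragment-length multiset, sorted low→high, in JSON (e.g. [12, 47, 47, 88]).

[5,6,11,12,15]

Site scan:
  GruII (GCACCGT, off=0): starts [7, 23] → cuts [7, 23]
  EstIII (CCATCG, off=3): no sites
  KluI (CGGCTG, off=3): no sites
  VbrV (TCAC, off=3): starts [35, 47] → cuts [1, 38]
  FykIX (TGGAGA, off=3): starts [15] → cuts [18]

Pooled cuts: [1, 7, 18, 23, 38]

Fragment lengths:
  1→7: 6 bp
  7→18: 11 bp
  18→23: 5 bp
  23→38: 15 bp
  38→1 (wrap): 49-38+1 = 12 bp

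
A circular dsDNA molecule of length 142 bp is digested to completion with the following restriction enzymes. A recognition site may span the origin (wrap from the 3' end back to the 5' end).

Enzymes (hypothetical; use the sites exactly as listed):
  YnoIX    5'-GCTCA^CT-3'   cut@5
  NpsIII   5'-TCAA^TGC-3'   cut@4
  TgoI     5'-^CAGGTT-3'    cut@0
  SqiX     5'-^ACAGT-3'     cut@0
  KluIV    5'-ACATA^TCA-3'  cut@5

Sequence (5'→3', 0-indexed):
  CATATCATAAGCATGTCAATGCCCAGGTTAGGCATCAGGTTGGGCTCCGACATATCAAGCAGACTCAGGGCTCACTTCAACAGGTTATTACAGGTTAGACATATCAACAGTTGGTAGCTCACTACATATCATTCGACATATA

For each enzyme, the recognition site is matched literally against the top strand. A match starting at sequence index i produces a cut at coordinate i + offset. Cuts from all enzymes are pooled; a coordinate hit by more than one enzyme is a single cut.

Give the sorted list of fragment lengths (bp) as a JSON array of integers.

Site scan:
  YnoIX (GCTCACT, off=5): starts [69, 116] → cuts [74, 121]
  NpsIII (TCAATGC, off=4): starts [15] → cuts [19]
  TgoI (CAGGTT, off=0): starts [23, 35, 80, 90] → cuts [23, 35, 80, 90]
  SqiX (ACAGT, off=0): starts [106] → cuts [106]
  KluIV (ACATATCA, off=5): starts [49, 98, 123, 141] → cuts [4, 54, 103, 128]

All cut coordinates (distinct, sorted): [4, 19, 23, 35, 54, 74, 80, 90, 103, 106, 121, 128]

Fragments:
  4→19: 15 bp
  19→23: 4 bp
  23→35: 12 bp
  35→54: 19 bp
  54→74: 20 bp
  74→80: 6 bp
  80→90: 10 bp
  90→103: 13 bp
  103→106: 3 bp
  106→121: 15 bp
  121→128: 7 bp
  128→4 (wrap): 142-128+4 = 18 bp

[3,4,6,7,10,12,13,15,15,18,19,20]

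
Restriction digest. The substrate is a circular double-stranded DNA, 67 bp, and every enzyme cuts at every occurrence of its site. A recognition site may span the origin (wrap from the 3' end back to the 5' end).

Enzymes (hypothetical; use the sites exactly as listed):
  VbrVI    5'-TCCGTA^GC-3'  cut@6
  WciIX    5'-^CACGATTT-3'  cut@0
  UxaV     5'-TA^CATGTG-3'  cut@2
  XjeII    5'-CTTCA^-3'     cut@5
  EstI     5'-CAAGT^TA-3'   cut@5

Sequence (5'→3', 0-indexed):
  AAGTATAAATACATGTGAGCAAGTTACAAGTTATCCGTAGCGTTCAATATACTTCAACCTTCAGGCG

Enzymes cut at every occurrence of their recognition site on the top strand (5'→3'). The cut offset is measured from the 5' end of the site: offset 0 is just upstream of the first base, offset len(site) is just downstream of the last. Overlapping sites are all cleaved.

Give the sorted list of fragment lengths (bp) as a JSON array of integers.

Scan for sites:
  VbrVI (TCCGTAGC, off=6): starts [33] → cuts [39]
  WciIX (CACGATTT, off=0): no sites
  UxaV (TACATGTG, off=2): starts [9] → cuts [11]
  XjeII (CTTCA, off=5): starts [51, 58] → cuts [56, 63]
  EstI (CAAGTTA, off=5): starts [19, 26] → cuts [24, 31]

Pooled cuts: [11, 24, 31, 39, 56, 63]

Fragments:
  11→24: 13 bp
  24→31: 7 bp
  31→39: 8 bp
  39→56: 17 bp
  56→63: 7 bp
  63→11 (wrap): 67-63+11 = 15 bp

[7,7,8,13,15,17]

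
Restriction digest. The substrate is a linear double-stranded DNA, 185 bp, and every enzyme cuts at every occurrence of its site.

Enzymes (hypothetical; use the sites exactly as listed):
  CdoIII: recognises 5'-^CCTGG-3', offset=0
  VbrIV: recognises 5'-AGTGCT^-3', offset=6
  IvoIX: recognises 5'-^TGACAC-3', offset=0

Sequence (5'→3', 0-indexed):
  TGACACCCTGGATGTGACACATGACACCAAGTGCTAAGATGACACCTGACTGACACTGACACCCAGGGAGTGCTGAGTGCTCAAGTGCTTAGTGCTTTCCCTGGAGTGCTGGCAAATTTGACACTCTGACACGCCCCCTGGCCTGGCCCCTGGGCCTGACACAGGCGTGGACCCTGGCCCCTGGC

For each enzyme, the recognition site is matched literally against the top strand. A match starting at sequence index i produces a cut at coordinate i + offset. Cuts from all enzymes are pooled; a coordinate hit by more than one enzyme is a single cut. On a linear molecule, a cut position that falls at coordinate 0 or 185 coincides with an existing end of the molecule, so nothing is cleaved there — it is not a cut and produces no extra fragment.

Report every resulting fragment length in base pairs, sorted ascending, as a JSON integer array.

[3,4,5,6,6,6,7,7,7,7,7,8,8,8,8,8,10,11,11,14,16,18]

Per-enzyme occurrences:
  CdoIII (CCTGG, off=0): starts [6, 99, 136, 141, 148, 172, 179] → cuts [6, 99, 136, 141, 148, 172, 179]
  VbrIV (AGTGCT, off=6): starts [29, 68, 75, 83, 90, 104] → cuts [35, 74, 81, 89, 96, 110]
  IvoIX (TGACAC, off=0): starts [0, 14, 21, 39, 50, 56, 118, 126, 156] → cuts [14, 21, 39, 50, 56, 118, 126, 156] (position 0 is a terminus of the linear molecule — no cut)

All cut coordinates (distinct, sorted): [6, 14, 21, 35, 39, 50, 56, 74, 81, 89, 96, 99, 110, 118, 126, 136, 141, 148, 156, 172, 179]

Fragments:
  [0,6): 6 bp
  [6,14): 8 bp
  [14,21): 7 bp
  [21,35): 14 bp
  [35,39): 4 bp
  [39,50): 11 bp
  [50,56): 6 bp
  [56,74): 18 bp
  [74,81): 7 bp
  [81,89): 8 bp
  [89,96): 7 bp
  [96,99): 3 bp
  [99,110): 11 bp
  [110,118): 8 bp
  [118,126): 8 bp
  [126,136): 10 bp
  [136,141): 5 bp
  [141,148): 7 bp
  [148,156): 8 bp
  [156,172): 16 bp
  [172,179): 7 bp
  [179,185): 6 bp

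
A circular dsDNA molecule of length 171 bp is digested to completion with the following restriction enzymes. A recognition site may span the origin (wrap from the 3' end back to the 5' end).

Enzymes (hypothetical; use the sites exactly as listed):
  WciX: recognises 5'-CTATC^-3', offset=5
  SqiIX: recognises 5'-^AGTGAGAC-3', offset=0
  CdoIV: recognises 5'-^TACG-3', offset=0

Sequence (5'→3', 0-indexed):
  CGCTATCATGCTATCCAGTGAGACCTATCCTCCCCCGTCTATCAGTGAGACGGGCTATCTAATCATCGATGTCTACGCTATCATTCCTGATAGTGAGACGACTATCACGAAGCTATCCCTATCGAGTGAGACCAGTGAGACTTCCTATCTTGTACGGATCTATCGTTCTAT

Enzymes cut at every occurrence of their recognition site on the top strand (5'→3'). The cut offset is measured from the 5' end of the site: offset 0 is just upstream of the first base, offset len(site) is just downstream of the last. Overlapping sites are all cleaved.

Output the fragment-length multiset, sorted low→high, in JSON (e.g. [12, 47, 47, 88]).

[1,1,3,6,6,8,8,9,9,9,11,12,13,14,14,15,16,16]

Site scan:
  WciX (CTATC, off=5): starts [2, 10, 24, 38, 54, 77, 101, 112, 118, 144, 159, 167] → cuts [1, 7, 15, 29, 43, 59, 82, 106, 117, 123, 149, 164]
  SqiIX (AGTGAGAC, off=0): starts [16, 43, 91, 124, 133] → cuts [16, 43, 91, 124, 133]
  CdoIV (TACG, off=0): starts [73, 152] → cuts [73, 152]

All cut coordinates (distinct, sorted): [1, 7, 15, 16, 29, 43, 59, 73, 82, 91, 106, 117, 123, 124, 133, 149, 152, 164]

Fragment lengths:
  1→7: 6 bp
  7→15: 8 bp
  15→16: 1 bp
  16→29: 13 bp
  29→43: 14 bp
  43→59: 16 bp
  59→73: 14 bp
  73→82: 9 bp
  82→91: 9 bp
  91→106: 15 bp
  106→117: 11 bp
  117→123: 6 bp
  123→124: 1 bp
  124→133: 9 bp
  133→149: 16 bp
  149→152: 3 bp
  152→164: 12 bp
  164→1 (wrap): 171-164+1 = 8 bp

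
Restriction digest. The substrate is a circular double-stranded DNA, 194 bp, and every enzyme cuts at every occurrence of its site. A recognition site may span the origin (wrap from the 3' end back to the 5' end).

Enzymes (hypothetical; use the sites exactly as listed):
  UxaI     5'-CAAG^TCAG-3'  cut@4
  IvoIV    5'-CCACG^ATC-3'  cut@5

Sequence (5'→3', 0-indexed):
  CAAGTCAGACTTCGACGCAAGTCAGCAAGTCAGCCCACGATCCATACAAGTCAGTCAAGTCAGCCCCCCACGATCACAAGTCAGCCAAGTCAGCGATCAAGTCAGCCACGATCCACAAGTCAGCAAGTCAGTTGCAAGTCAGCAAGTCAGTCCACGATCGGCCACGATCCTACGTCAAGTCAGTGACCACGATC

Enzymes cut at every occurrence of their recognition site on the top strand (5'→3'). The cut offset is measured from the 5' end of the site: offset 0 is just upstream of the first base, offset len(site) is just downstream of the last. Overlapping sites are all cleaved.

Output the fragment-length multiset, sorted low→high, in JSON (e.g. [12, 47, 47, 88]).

[7,8,8,8,8,9,9,9,9,10,10,10,11,11,12,12,13,13,17]

Scan for sites:
  UxaI CAAGTCAG/4: at [0, 17, 25, 46, 55, 76, 85, 97, 115, 123, 134, 142, 175] ⇒ [4, 21, 29, 50, 59, 80, 89, 101, 119, 127, 138, 146, 179]
  IvoIV CCACGATC/5: at [34, 67, 105, 151, 161, 186] ⇒ [39, 72, 110, 156, 166, 191]

Pooled cuts: [4, 21, 29, 39, 50, 59, 72, 80, 89, 101, 110, 119, 127, 138, 146, 156, 166, 179, 191]

Fragment lengths:
  4→21: 17 bp
  21→29: 8 bp
  29→39: 10 bp
  39→50: 11 bp
  50→59: 9 bp
  59→72: 13 bp
  72→80: 8 bp
  80→89: 9 bp
  89→101: 12 bp
  101→110: 9 bp
  110→119: 9 bp
  119→127: 8 bp
  127→138: 11 bp
  138→146: 8 bp
  146→156: 10 bp
  156→166: 10 bp
  166→179: 13 bp
  179→191: 12 bp
  191→4 (wrap): 194-191+4 = 7 bp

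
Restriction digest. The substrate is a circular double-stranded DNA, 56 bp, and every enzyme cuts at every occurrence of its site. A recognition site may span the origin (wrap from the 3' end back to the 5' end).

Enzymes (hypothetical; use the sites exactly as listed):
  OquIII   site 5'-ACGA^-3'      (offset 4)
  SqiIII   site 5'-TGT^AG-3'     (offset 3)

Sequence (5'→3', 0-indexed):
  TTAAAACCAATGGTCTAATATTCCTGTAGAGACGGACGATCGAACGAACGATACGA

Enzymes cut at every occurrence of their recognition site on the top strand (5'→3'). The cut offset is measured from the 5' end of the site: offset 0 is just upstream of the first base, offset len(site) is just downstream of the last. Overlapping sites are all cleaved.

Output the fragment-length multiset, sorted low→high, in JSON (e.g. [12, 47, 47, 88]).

[4,5,8,12,27]

Scan for sites:
  OquIII ACGA/4: at [35, 43, 47, 52] ⇒ [0, 39, 47, 51]
  SqiIII TGTAG/3: at [24] ⇒ [27]

All cut coordinates (distinct, sorted): [0, 27, 39, 47, 51]

Fragment lengths:
  0→27: 27 bp
  27→39: 12 bp
  39→47: 8 bp
  47→51: 4 bp
  51→0 (wrap): 56-51+0 = 5 bp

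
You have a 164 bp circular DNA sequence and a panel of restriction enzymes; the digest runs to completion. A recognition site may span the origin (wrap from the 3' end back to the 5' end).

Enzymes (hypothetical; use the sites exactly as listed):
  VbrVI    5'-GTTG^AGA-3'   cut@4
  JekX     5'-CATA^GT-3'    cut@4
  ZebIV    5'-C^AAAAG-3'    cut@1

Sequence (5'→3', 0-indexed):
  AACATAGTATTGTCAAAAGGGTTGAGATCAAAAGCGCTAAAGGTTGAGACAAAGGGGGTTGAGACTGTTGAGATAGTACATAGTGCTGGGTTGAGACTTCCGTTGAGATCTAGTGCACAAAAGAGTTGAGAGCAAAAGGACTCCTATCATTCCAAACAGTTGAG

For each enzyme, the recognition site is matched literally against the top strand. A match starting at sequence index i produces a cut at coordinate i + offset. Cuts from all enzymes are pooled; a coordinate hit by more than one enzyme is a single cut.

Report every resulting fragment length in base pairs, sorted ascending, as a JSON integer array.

Scan for sites:
  VbrVI (GTTGAGA, off=4): starts [20, 42, 57, 66, 89, 101, 124, 158] → cuts [24, 46, 61, 70, 93, 105, 128, 162]
  JekX (CATAGT, off=4): starts [2, 78] → cuts [6, 82]
  ZebIV (CAAAAG, off=1): starts [13, 28, 117, 132] → cuts [14, 29, 118, 133]

All cut coordinates (distinct, sorted): [6, 14, 24, 29, 46, 61, 70, 82, 93, 105, 118, 128, 133, 162]

Fragments:
  6→14: 8 bp
  14→24: 10 bp
  24→29: 5 bp
  29→46: 17 bp
  46→61: 15 bp
  61→70: 9 bp
  70→82: 12 bp
  82→93: 11 bp
  93→105: 12 bp
  105→118: 13 bp
  118→128: 10 bp
  128→133: 5 bp
  133→162: 29 bp
  162→6 (wrap): 164-162+6 = 8 bp

[5,5,8,8,9,10,10,11,12,12,13,15,17,29]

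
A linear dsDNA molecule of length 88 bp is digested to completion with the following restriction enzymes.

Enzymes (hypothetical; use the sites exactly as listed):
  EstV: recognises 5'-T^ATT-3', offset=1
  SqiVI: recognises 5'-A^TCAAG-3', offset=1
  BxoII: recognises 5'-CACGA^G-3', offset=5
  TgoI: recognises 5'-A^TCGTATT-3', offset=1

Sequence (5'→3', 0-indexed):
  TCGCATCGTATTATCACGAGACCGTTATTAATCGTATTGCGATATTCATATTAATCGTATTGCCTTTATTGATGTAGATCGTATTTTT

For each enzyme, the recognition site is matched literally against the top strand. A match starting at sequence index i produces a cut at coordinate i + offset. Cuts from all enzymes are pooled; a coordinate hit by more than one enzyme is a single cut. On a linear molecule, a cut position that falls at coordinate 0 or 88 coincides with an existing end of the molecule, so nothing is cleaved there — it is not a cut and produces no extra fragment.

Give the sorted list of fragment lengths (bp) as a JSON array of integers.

Per-enzyme occurrences:
  EstV (TATT, off=1): starts [8, 25, 34, 42, 48, 57, 66, 81] → cuts [9, 26, 35, 43, 49, 58, 67, 82]
  SqiVI (ATCAAG, off=1): no sites
  BxoII (CACGAG, off=5): starts [14] → cuts [19]
  TgoI (ATCGTATT, off=1): starts [4, 30, 53, 77] → cuts [5, 31, 54, 78]

All cut coordinates (distinct, sorted): [5, 9, 19, 26, 31, 35, 43, 49, 54, 58, 67, 78, 82]

Fragment lengths:
  [0,5): 5 bp
  [5,9): 4 bp
  [9,19): 10 bp
  [19,26): 7 bp
  [26,31): 5 bp
  [31,35): 4 bp
  [35,43): 8 bp
  [43,49): 6 bp
  [49,54): 5 bp
  [54,58): 4 bp
  [58,67): 9 bp
  [67,78): 11 bp
  [78,82): 4 bp
  [82,88): 6 bp

[4,4,4,4,5,5,5,6,6,7,8,9,10,11]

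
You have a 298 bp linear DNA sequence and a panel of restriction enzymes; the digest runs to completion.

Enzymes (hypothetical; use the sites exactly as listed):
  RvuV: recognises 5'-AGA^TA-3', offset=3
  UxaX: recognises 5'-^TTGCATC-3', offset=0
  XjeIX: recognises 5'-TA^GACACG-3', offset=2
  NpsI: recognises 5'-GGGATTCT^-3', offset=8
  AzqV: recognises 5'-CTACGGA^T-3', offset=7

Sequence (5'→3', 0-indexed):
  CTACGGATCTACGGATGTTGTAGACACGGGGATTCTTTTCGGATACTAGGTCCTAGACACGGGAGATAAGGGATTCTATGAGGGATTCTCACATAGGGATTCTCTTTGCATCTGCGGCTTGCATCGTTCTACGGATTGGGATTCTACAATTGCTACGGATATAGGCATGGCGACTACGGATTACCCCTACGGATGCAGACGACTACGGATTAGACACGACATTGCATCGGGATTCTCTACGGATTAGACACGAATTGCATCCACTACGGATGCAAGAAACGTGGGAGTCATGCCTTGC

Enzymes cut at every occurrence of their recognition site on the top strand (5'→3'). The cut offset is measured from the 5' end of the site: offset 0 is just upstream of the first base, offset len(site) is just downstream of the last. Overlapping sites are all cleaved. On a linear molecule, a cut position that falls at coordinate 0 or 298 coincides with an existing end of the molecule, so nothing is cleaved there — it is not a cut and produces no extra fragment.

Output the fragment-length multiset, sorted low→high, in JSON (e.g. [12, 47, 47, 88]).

Site scan:
  RvuV AGATA/3: at [63] ⇒ [66]
  UxaX TTGCATC/0: at [105, 118, 221, 254] ⇒ [105, 118, 221, 254]
  XjeIX TAGACACG/2: at [20, 53, 210, 244] ⇒ [22, 55, 212, 246]
  NpsI GGGATTCT/8: at [28, 69, 81, 95, 137, 228] ⇒ [36, 77, 89, 103, 145, 236]
  AzqV CTACGGAT/7: at [0, 8, 128, 152, 173, 186, 202, 236, 263] ⇒ [7, 15, 135, 159, 180, 193, 209, 243, 270]

All cut coordinates (distinct, sorted): [7, 15, 22, 36, 55, 66, 77, 89, 103, 105, 118, 135, 145, 159, 180, 193, 209, 212, 221, 236, 243, 246, 254, 270]

Fragment lengths:
  [0,7): 7 bp
  [7,15): 8 bp
  [15,22): 7 bp
  [22,36): 14 bp
  [36,55): 19 bp
  [55,66): 11 bp
  [66,77): 11 bp
  [77,89): 12 bp
  [89,103): 14 bp
  [103,105): 2 bp
  [105,118): 13 bp
  [118,135): 17 bp
  [135,145): 10 bp
  [145,159): 14 bp
  [159,180): 21 bp
  [180,193): 13 bp
  [193,209): 16 bp
  [209,212): 3 bp
  [212,221): 9 bp
  [221,236): 15 bp
  [236,243): 7 bp
  [243,246): 3 bp
  [246,254): 8 bp
  [254,270): 16 bp
  [270,298): 28 bp

[2,3,3,7,7,7,8,8,9,10,11,11,12,13,13,14,14,14,15,16,16,17,19,21,28]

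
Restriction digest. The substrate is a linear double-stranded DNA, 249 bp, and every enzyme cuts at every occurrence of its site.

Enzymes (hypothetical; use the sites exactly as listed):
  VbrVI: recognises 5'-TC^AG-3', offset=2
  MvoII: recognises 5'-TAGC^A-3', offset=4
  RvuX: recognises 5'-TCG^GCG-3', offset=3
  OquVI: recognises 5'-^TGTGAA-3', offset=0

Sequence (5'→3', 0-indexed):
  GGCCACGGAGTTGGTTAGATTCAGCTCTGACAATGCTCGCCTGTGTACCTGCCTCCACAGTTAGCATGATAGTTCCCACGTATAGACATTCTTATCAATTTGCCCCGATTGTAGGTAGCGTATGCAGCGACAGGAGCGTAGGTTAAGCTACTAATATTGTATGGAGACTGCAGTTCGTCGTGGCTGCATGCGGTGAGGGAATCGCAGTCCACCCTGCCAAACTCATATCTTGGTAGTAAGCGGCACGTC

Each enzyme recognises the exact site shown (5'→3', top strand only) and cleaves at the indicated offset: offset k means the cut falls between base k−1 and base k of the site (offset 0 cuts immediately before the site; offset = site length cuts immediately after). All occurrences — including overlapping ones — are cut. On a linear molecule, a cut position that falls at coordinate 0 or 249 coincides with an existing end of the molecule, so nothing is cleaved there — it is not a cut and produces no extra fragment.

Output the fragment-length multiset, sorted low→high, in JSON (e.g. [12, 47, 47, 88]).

[22,43,184]

Site scan:
  VbrVI (TCAG, off=2): starts [20] → cuts [22]
  MvoII (TAGCA, off=4): starts [61] → cuts [65]
  RvuX (TCGGCG, off=3): no sites
  OquVI (TGTGAA, off=0): no sites

All cut coordinates (distinct, sorted): [22, 65]

Fragments:
  [0,22): 22 bp
  [22,65): 43 bp
  [65,249): 184 bp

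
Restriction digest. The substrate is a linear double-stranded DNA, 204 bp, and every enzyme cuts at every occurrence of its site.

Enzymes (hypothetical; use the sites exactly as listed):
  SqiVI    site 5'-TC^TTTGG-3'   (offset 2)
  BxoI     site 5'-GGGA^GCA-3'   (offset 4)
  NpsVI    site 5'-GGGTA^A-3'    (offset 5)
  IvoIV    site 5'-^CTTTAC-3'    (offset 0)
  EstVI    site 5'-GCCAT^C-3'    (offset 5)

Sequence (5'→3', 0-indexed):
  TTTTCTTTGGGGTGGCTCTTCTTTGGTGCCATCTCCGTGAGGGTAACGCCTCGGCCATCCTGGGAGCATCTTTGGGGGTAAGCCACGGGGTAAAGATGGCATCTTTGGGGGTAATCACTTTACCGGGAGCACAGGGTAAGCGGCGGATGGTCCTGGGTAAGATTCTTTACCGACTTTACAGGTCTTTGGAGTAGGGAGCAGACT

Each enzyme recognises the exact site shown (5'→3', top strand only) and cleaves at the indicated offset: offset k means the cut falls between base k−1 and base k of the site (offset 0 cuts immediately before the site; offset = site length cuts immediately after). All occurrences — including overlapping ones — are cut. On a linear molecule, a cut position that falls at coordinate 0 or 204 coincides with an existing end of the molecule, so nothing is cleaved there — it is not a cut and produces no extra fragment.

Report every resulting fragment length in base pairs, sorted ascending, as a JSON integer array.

[4,5,5,5,7,7,9,10,10,10,11,11,11,11,12,13,13,13,16,21]

Per-enzyme occurrences:
  SqiVI TCTTTGG/2: at [3, 19, 68, 101, 182] ⇒ [5, 21, 70, 103, 184]
  BxoI GGGAGCA/4: at [61, 124, 193] ⇒ [65, 128, 197]
  NpsVI GGGTAA/5: at [40, 75, 87, 108, 133, 154] ⇒ [45, 80, 92, 113, 138, 159]
  IvoIV CTTTAC/0: at [117, 164, 173] ⇒ [117, 164, 173]
  EstVI GCCATC/5: at [27, 53] ⇒ [32, 58]

Pooled cuts: [5, 21, 32, 45, 58, 65, 70, 80, 92, 103, 113, 117, 128, 138, 159, 164, 173, 184, 197]

Fragments:
  [0,5): 5 bp
  [5,21): 16 bp
  [21,32): 11 bp
  [32,45): 13 bp
  [45,58): 13 bp
  [58,65): 7 bp
  [65,70): 5 bp
  [70,80): 10 bp
  [80,92): 12 bp
  [92,103): 11 bp
  [103,113): 10 bp
  [113,117): 4 bp
  [117,128): 11 bp
  [128,138): 10 bp
  [138,159): 21 bp
  [159,164): 5 bp
  [164,173): 9 bp
  [173,184): 11 bp
  [184,197): 13 bp
  [197,204): 7 bp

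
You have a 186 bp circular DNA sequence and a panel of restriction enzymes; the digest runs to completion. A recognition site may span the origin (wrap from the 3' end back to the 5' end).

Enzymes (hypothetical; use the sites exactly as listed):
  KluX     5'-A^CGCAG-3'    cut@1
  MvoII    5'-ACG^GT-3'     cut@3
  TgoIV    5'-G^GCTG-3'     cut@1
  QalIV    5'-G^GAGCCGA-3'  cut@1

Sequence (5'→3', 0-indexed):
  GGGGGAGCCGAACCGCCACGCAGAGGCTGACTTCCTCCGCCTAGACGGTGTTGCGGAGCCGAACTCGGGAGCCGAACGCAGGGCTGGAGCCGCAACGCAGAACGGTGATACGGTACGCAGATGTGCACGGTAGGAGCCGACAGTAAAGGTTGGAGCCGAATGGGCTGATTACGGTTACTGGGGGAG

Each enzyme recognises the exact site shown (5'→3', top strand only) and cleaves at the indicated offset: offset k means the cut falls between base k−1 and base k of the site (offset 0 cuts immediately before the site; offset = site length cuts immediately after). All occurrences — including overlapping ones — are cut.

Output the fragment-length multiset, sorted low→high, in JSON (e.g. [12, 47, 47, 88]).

Per-enzyme occurrences:
  KluX ACGCAG/1: at [17, 75, 94, 114] ⇒ [18, 76, 95, 115]
  MvoII ACGGT/3: at [44, 101, 109, 126, 170] ⇒ [47, 104, 112, 129, 173]
  TgoIV GGCTG/1: at [24, 81, 162] ⇒ [25, 82, 163]
  QalIV GGAGCCGA/1: at [3, 54, 67, 132, 151] ⇒ [4, 55, 68, 133, 152]

Pooled cuts: [4, 18, 25, 47, 55, 68, 76, 82, 95, 104, 112, 115, 129, 133, 152, 163, 173]

Fragments:
  4→18: 14 bp
  18→25: 7 bp
  25→47: 22 bp
  47→55: 8 bp
  55→68: 13 bp
  68→76: 8 bp
  76→82: 6 bp
  82→95: 13 bp
  95→104: 9 bp
  104→112: 8 bp
  112→115: 3 bp
  115→129: 14 bp
  129→133: 4 bp
  133→152: 19 bp
  152→163: 11 bp
  163→173: 10 bp
  173→4 (wrap): 186-173+4 = 17 bp

[3,4,6,7,8,8,8,9,10,11,13,13,14,14,17,19,22]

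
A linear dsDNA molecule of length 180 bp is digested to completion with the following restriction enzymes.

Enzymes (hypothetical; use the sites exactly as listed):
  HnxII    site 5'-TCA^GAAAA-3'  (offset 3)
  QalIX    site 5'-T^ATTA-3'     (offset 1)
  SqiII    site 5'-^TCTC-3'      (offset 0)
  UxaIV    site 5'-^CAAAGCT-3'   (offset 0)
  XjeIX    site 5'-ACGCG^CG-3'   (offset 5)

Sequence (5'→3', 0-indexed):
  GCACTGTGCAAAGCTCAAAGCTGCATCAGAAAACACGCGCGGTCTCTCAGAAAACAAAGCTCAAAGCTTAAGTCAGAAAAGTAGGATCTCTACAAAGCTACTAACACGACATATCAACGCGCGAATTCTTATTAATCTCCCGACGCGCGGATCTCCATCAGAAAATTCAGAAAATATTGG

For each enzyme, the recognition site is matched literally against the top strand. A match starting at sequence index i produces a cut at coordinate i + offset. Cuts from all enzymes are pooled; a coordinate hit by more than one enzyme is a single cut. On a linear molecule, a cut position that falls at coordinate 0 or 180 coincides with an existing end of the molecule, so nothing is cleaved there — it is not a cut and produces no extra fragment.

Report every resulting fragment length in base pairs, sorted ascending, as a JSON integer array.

[2,3,4,5,5,5,6,7,7,8,9,9,9,11,11,11,12,13,14,29]

Per-enzyme occurrences:
  HnxII TCAGAAAA/3: at [25, 46, 72, 157, 166] ⇒ [28, 49, 75, 160, 169]
  QalIX TATTA/1: at [129] ⇒ [130]
  SqiII TCTC/0: at [42, 44, 86, 135, 151] ⇒ [42, 44, 86, 135, 151]
  UxaIV CAAAGCT/0: at [8, 15, 54, 61, 92] ⇒ [8, 15, 54, 61, 92]
  XjeIX ACGCGCG/5: at [34, 116, 142] ⇒ [39, 121, 147]

All cut coordinates (distinct, sorted): [8, 15, 28, 39, 42, 44, 49, 54, 61, 75, 86, 92, 121, 130, 135, 147, 151, 160, 169]

Fragments:
  [0,8): 8 bp
  [8,15): 7 bp
  [15,28): 13 bp
  [28,39): 11 bp
  [39,42): 3 bp
  [42,44): 2 bp
  [44,49): 5 bp
  [49,54): 5 bp
  [54,61): 7 bp
  [61,75): 14 bp
  [75,86): 11 bp
  [86,92): 6 bp
  [92,121): 29 bp
  [121,130): 9 bp
  [130,135): 5 bp
  [135,147): 12 bp
  [147,151): 4 bp
  [151,160): 9 bp
  [160,169): 9 bp
  [169,180): 11 bp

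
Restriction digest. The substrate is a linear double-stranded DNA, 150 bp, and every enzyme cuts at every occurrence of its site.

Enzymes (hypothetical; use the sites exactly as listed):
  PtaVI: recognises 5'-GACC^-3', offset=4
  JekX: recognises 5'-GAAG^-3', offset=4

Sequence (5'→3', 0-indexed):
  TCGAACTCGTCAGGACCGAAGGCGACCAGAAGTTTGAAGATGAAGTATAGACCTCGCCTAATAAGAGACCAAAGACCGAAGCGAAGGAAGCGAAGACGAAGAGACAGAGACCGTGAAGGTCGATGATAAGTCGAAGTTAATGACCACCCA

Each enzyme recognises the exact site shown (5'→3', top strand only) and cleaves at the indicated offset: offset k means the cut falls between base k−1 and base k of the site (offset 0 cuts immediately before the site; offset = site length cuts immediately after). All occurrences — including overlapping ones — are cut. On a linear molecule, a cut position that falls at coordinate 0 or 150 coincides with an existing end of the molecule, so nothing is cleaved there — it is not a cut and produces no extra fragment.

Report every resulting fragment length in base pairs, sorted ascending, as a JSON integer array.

Per-enzyme occurrences:
  PtaVI (GACC, off=4): starts [13, 23, 49, 66, 73, 108, 141] → cuts [17, 27, 53, 70, 77, 112, 145]
  JekX (GAAG, off=4): starts [17, 28, 35, 41, 77, 82, 86, 91, 97, 114, 132] → cuts [21, 32, 39, 45, 81, 86, 90, 95, 101, 118, 136]

Pooled cuts: [17, 21, 27, 32, 39, 45, 53, 70, 77, 81, 86, 90, 95, 101, 112, 118, 136, 145]

Fragments:
  [0,17): 17 bp
  [17,21): 4 bp
  [21,27): 6 bp
  [27,32): 5 bp
  [32,39): 7 bp
  [39,45): 6 bp
  [45,53): 8 bp
  [53,70): 17 bp
  [70,77): 7 bp
  [77,81): 4 bp
  [81,86): 5 bp
  [86,90): 4 bp
  [90,95): 5 bp
  [95,101): 6 bp
  [101,112): 11 bp
  [112,118): 6 bp
  [118,136): 18 bp
  [136,145): 9 bp
  [145,150): 5 bp

[4,4,4,5,5,5,5,6,6,6,6,7,7,8,9,11,17,17,18]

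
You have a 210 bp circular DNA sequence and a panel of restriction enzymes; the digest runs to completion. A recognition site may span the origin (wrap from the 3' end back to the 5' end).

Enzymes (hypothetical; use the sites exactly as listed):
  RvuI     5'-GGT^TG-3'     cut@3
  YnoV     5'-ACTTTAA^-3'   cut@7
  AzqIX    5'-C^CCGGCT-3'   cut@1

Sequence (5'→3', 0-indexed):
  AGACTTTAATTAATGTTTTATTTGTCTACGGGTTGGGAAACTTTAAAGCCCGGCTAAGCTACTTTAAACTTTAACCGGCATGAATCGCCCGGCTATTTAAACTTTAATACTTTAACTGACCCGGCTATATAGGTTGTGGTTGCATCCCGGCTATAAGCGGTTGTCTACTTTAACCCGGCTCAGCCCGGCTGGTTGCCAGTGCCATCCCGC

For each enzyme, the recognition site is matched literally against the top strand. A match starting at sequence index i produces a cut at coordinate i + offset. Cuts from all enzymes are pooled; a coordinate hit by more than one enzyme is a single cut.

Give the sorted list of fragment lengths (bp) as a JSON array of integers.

[1,3,5,6,6,7,8,9,10,12,13,14,14,15,18,19,24,26]

Site scan:
  RvuI (GGTTG, off=3): starts [30, 131, 137, 158, 190] → cuts [33, 134, 140, 161, 193]
  YnoV (ACTTTAA, off=7): starts [2, 39, 60, 67, 100, 108, 166] → cuts [9, 46, 67, 74, 107, 115, 173]
  AzqIX (CCCGGCT, off=1): starts [48, 87, 119, 145, 173, 183] → cuts [49, 88, 120, 146, 174, 184]

All cut coordinates (distinct, sorted): [9, 33, 46, 49, 67, 74, 88, 107, 115, 120, 134, 140, 146, 161, 173, 174, 184, 193]

Fragment lengths:
  9→33: 24 bp
  33→46: 13 bp
  46→49: 3 bp
  49→67: 18 bp
  67→74: 7 bp
  74→88: 14 bp
  88→107: 19 bp
  107→115: 8 bp
  115→120: 5 bp
  120→134: 14 bp
  134→140: 6 bp
  140→146: 6 bp
  146→161: 15 bp
  161→173: 12 bp
  173→174: 1 bp
  174→184: 10 bp
  184→193: 9 bp
  193→9 (wrap): 210-193+9 = 26 bp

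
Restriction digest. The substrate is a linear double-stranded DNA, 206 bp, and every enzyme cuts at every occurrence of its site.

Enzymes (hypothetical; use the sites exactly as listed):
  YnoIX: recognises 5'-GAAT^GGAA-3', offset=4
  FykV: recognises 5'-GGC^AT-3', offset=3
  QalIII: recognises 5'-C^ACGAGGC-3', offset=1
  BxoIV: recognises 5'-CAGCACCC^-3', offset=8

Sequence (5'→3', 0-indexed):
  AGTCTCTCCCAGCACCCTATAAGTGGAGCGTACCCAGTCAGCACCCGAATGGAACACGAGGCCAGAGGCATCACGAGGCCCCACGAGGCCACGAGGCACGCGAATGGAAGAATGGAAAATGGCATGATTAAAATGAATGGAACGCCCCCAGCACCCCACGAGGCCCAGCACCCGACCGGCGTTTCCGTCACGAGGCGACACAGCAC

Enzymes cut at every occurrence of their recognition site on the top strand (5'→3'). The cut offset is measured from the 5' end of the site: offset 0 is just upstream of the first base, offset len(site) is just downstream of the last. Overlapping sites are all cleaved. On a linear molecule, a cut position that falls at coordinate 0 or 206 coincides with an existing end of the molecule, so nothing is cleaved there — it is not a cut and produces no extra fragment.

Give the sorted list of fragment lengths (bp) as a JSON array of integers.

Scan for sites:
  YnoIX GAATGGAA/4: at [46, 101, 109, 134] ⇒ [50, 105, 113, 138]
  FykV GGCAT/3: at [66, 120] ⇒ [69, 123]
  QalIII CACGAGGC/1: at [54, 71, 81, 89, 156, 188] ⇒ [55, 72, 82, 90, 157, 189]
  BxoIV CAGCACCC/8: at [9, 38, 148, 165] ⇒ [17, 46, 156, 173]

All cut coordinates (distinct, sorted): [17, 46, 50, 55, 69, 72, 82, 90, 105, 113, 123, 138, 156, 157, 173, 189]

Fragment lengths:
  [0,17): 17 bp
  [17,46): 29 bp
  [46,50): 4 bp
  [50,55): 5 bp
  [55,69): 14 bp
  [69,72): 3 bp
  [72,82): 10 bp
  [82,90): 8 bp
  [90,105): 15 bp
  [105,113): 8 bp
  [113,123): 10 bp
  [123,138): 15 bp
  [138,156): 18 bp
  [156,157): 1 bp
  [157,173): 16 bp
  [173,189): 16 bp
  [189,206): 17 bp

[1,3,4,5,8,8,10,10,14,15,15,16,16,17,17,18,29]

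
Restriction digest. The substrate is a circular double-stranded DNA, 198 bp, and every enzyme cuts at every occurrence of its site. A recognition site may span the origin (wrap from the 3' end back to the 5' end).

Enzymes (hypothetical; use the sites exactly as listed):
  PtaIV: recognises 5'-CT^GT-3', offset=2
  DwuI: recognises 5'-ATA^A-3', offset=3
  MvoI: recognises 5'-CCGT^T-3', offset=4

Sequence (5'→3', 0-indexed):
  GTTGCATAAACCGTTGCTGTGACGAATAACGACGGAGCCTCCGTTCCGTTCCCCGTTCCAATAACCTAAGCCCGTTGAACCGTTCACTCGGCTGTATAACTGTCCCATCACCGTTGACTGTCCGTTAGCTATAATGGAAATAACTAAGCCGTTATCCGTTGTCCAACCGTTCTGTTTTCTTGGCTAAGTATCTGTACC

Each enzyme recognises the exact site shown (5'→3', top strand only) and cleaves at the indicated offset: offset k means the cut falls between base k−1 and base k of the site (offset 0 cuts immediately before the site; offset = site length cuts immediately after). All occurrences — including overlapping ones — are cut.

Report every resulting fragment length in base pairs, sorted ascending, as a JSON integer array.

Per-enzyme occurrences:
  PtaIV CTGT/2: at [16, 91, 99, 117, 171, 191] ⇒ [18, 93, 101, 119, 173, 193]
  DwuI ATAA/3: at [5, 25, 60, 95, 130, 139] ⇒ [8, 28, 63, 98, 133, 142]
  MvoI CCGTT/4: at [10, 40, 45, 52, 71, 79, 110, 121, 148, 155, 166, 196] ⇒ [2, 14, 44, 49, 56, 75, 83, 114, 125, 152, 159, 170]

All cut coordinates (distinct, sorted): [2, 8, 14, 18, 28, 44, 49, 56, 63, 75, 83, 93, 98, 101, 114, 119, 125, 133, 142, 152, 159, 170, 173, 193]

Fragments:
  2→8: 6 bp
  8→14: 6 bp
  14→18: 4 bp
  18→28: 10 bp
  28→44: 16 bp
  44→49: 5 bp
  49→56: 7 bp
  56→63: 7 bp
  63→75: 12 bp
  75→83: 8 bp
  83→93: 10 bp
  93→98: 5 bp
  98→101: 3 bp
  101→114: 13 bp
  114→119: 5 bp
  119→125: 6 bp
  125→133: 8 bp
  133→142: 9 bp
  142→152: 10 bp
  152→159: 7 bp
  159→170: 11 bp
  170→173: 3 bp
  173→193: 20 bp
  193→2 (wrap): 198-193+2 = 7 bp

[3,3,4,5,5,5,6,6,6,7,7,7,7,8,8,9,10,10,10,11,12,13,16,20]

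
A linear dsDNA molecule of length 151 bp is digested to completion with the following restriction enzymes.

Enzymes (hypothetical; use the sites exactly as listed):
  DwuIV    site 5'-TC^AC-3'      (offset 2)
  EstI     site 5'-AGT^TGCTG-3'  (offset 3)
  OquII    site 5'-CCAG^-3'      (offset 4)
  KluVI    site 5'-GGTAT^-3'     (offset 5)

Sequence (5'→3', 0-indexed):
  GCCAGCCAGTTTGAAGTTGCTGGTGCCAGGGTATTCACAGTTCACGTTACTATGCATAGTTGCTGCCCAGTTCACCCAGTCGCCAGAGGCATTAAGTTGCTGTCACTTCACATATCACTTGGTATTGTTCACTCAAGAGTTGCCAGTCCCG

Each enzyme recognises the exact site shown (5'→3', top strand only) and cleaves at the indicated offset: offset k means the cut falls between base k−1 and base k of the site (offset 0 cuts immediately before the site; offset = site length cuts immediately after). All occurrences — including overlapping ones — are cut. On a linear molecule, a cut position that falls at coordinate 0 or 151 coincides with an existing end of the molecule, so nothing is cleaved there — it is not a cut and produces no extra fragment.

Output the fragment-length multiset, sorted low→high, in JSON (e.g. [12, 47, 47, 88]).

[2,3,4,5,5,5,5,5,6,7,7,7,7,8,9,10,11,12,16,17]

Scan for sites:
  DwuIV TCAC/2: at [34, 41, 71, 102, 107, 114, 128] ⇒ [36, 43, 73, 104, 109, 116, 130]
  EstI AGTTGCTG/3: at [14, 57, 94] ⇒ [17, 60, 97]
  OquII CCAG/4: at [1, 5, 25, 66, 75, 82, 142] ⇒ [5, 9, 29, 70, 79, 86, 146]
  KluVI GGTAT/5: at [29, 120] ⇒ [34, 125]

Pooled cuts: [5, 9, 17, 29, 34, 36, 43, 60, 70, 73, 79, 86, 97, 104, 109, 116, 125, 130, 146]

Fragment lengths:
  [0,5): 5 bp
  [5,9): 4 bp
  [9,17): 8 bp
  [17,29): 12 bp
  [29,34): 5 bp
  [34,36): 2 bp
  [36,43): 7 bp
  [43,60): 17 bp
  [60,70): 10 bp
  [70,73): 3 bp
  [73,79): 6 bp
  [79,86): 7 bp
  [86,97): 11 bp
  [97,104): 7 bp
  [104,109): 5 bp
  [109,116): 7 bp
  [116,125): 9 bp
  [125,130): 5 bp
  [130,146): 16 bp
  [146,151): 5 bp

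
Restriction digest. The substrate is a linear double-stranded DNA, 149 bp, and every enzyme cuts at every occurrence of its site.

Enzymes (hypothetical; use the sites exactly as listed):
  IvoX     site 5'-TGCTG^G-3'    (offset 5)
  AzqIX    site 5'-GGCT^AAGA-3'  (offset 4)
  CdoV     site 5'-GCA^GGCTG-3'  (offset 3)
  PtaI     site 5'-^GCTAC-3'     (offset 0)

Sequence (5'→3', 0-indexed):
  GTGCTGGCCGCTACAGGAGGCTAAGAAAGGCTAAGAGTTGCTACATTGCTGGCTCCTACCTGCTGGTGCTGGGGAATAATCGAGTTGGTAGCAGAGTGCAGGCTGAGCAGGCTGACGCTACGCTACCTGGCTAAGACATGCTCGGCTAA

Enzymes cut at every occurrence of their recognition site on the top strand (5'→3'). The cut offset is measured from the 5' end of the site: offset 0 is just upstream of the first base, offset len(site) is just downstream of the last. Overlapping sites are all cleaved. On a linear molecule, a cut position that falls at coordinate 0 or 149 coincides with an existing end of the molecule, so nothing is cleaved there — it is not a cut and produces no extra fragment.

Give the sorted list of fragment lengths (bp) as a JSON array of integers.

Per-enzyme occurrences:
  IvoX (TGCTGG, off=5): starts [1, 46, 60, 66] → cuts [6, 51, 65, 71]
  AzqIX (GGCTAAGA, off=4): starts [18, 28, 128] → cuts [22, 32, 132]
  CdoV (GCAGGCTG, off=3): starts [97, 106] → cuts [100, 109]
  PtaI (GCTAC, off=0): starts [9, 39, 116, 121] → cuts [9, 39, 116, 121]

All cut coordinates (distinct, sorted): [6, 9, 22, 32, 39, 51, 65, 71, 100, 109, 116, 121, 132]

Fragments:
  [0,6): 6 bp
  [6,9): 3 bp
  [9,22): 13 bp
  [22,32): 10 bp
  [32,39): 7 bp
  [39,51): 12 bp
  [51,65): 14 bp
  [65,71): 6 bp
  [71,100): 29 bp
  [100,109): 9 bp
  [109,116): 7 bp
  [116,121): 5 bp
  [121,132): 11 bp
  [132,149): 17 bp

[3,5,6,6,7,7,9,10,11,12,13,14,17,29]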